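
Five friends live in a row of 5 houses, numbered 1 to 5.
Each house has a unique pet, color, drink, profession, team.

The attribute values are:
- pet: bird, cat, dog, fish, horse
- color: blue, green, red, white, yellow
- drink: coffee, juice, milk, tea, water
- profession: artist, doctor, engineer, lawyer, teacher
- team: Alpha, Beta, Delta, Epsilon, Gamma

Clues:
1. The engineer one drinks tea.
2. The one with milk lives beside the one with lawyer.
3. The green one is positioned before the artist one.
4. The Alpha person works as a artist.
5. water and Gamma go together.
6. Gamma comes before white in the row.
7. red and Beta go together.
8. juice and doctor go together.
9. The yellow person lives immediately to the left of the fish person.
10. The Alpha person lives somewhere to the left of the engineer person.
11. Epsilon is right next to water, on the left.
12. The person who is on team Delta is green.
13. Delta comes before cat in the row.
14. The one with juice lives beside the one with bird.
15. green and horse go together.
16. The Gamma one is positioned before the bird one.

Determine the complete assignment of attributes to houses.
Solution:

House | Pet | Color | Drink | Profession | Team
-----------------------------------------------
  1   | dog | yellow | milk | teacher | Epsilon
  2   | fish | blue | water | lawyer | Gamma
  3   | horse | green | juice | doctor | Delta
  4   | bird | white | coffee | artist | Alpha
  5   | cat | red | tea | engineer | Beta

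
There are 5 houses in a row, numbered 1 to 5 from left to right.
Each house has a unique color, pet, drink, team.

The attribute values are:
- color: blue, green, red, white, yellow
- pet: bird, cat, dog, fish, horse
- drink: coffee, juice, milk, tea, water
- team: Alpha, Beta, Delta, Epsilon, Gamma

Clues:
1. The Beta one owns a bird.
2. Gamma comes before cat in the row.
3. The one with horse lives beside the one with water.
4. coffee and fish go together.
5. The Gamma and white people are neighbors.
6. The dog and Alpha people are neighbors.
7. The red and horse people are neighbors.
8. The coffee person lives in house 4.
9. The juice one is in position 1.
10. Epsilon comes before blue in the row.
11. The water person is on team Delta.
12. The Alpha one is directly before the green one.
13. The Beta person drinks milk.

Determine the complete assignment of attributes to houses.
Solution:

House | Color | Pet | Drink | Team
----------------------------------
  1   | red | dog | juice | Gamma
  2   | white | horse | tea | Alpha
  3   | green | cat | water | Delta
  4   | yellow | fish | coffee | Epsilon
  5   | blue | bird | milk | Beta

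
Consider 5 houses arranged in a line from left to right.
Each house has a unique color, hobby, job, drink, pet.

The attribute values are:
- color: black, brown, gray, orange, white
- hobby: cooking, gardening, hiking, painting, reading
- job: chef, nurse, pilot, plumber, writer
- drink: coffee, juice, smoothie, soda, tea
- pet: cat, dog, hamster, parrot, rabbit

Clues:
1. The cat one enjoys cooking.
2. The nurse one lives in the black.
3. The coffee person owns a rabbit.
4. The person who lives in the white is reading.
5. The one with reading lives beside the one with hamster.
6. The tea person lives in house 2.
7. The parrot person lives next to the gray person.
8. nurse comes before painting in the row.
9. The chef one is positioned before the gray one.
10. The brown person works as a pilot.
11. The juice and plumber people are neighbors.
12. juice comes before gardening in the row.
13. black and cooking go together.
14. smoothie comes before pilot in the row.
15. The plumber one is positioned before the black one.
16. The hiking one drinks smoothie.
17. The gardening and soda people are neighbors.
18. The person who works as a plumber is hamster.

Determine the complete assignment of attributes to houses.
Solution:

House | Color | Hobby | Job | Drink | Pet
-----------------------------------------
  1   | white | reading | chef | juice | parrot
  2   | gray | gardening | plumber | tea | hamster
  3   | black | cooking | nurse | soda | cat
  4   | orange | hiking | writer | smoothie | dog
  5   | brown | painting | pilot | coffee | rabbit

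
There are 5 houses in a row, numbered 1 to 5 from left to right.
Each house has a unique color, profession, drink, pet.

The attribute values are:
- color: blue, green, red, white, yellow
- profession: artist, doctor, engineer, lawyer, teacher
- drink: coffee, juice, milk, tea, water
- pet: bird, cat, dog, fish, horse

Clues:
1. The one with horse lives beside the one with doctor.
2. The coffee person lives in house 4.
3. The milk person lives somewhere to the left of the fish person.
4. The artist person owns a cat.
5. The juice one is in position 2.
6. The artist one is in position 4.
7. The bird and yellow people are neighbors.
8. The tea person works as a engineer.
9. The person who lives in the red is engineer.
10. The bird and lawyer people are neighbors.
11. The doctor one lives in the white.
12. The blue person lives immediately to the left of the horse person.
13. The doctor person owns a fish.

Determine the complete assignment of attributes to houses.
Solution:

House | Color | Profession | Drink | Pet
----------------------------------------
  1   | blue | teacher | milk | bird
  2   | yellow | lawyer | juice | horse
  3   | white | doctor | water | fish
  4   | green | artist | coffee | cat
  5   | red | engineer | tea | dog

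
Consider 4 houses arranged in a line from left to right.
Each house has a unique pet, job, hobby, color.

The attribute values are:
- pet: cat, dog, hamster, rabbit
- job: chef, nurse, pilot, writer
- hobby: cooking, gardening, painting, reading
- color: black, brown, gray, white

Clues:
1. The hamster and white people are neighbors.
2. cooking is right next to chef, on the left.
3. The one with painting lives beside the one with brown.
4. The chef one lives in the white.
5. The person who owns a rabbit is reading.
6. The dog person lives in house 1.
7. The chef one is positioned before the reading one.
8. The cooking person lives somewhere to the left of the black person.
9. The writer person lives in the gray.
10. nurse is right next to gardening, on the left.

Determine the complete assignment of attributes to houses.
Solution:

House | Pet | Job | Hobby | Color
---------------------------------
  1   | dog | writer | painting | gray
  2   | hamster | nurse | cooking | brown
  3   | cat | chef | gardening | white
  4   | rabbit | pilot | reading | black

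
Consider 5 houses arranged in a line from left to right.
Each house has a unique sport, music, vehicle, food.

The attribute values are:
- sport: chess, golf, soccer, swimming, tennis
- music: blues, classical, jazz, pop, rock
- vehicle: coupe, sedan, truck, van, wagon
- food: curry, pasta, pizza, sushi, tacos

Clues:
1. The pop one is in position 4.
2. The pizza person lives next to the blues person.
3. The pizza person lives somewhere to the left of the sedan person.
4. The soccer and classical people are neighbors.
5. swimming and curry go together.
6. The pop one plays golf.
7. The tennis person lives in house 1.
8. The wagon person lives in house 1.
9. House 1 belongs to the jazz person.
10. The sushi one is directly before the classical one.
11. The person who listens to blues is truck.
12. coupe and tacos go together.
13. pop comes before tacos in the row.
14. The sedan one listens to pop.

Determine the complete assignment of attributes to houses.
Solution:

House | Sport | Music | Vehicle | Food
--------------------------------------
  1   | tennis | jazz | wagon | pizza
  2   | soccer | blues | truck | sushi
  3   | swimming | classical | van | curry
  4   | golf | pop | sedan | pasta
  5   | chess | rock | coupe | tacos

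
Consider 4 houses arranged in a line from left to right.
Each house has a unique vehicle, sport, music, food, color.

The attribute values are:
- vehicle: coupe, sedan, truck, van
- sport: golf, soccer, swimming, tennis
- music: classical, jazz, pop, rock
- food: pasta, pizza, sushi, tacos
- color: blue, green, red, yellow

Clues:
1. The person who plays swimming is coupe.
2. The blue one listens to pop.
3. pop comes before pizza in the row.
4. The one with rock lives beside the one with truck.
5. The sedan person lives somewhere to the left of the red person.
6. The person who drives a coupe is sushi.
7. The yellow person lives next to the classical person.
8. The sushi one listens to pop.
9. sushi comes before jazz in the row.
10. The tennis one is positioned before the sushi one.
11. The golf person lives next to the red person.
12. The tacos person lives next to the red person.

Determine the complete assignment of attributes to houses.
Solution:

House | Vehicle | Sport | Music | Food | Color
----------------------------------------------
  1   | sedan | golf | rock | tacos | yellow
  2   | truck | tennis | classical | pasta | red
  3   | coupe | swimming | pop | sushi | blue
  4   | van | soccer | jazz | pizza | green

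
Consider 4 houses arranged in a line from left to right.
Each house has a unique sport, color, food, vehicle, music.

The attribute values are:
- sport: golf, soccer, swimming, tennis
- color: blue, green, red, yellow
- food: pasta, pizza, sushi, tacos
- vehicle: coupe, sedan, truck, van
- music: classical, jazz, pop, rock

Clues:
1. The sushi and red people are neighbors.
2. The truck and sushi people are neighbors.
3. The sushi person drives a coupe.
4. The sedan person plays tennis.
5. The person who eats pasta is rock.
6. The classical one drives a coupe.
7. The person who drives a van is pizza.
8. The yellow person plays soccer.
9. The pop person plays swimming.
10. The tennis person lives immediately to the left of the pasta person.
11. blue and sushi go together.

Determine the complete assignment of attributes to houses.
Solution:

House | Sport | Color | Food | Vehicle | Music
----------------------------------------------
  1   | tennis | green | tacos | sedan | jazz
  2   | soccer | yellow | pasta | truck | rock
  3   | golf | blue | sushi | coupe | classical
  4   | swimming | red | pizza | van | pop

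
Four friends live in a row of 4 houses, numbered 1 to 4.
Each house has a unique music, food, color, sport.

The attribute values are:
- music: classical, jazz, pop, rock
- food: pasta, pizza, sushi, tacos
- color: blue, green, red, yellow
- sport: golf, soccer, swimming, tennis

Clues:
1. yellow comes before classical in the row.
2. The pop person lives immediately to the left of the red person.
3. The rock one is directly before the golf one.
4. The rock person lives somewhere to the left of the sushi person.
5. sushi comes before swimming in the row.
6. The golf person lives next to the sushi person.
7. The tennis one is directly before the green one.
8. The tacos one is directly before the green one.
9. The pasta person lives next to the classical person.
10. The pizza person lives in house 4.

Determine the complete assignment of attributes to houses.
Solution:

House | Music | Food | Color | Sport
------------------------------------
  1   | rock | tacos | yellow | tennis
  2   | pop | pasta | green | golf
  3   | classical | sushi | red | soccer
  4   | jazz | pizza | blue | swimming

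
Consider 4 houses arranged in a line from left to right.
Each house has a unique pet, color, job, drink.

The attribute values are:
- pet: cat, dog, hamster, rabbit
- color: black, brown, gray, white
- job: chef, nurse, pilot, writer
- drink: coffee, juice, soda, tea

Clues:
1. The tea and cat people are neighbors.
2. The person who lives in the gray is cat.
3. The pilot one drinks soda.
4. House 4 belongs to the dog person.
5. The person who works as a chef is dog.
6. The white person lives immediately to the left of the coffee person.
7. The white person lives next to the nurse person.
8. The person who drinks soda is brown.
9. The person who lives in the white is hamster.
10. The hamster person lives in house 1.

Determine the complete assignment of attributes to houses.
Solution:

House | Pet | Color | Job | Drink
---------------------------------
  1   | hamster | white | writer | tea
  2   | cat | gray | nurse | coffee
  3   | rabbit | brown | pilot | soda
  4   | dog | black | chef | juice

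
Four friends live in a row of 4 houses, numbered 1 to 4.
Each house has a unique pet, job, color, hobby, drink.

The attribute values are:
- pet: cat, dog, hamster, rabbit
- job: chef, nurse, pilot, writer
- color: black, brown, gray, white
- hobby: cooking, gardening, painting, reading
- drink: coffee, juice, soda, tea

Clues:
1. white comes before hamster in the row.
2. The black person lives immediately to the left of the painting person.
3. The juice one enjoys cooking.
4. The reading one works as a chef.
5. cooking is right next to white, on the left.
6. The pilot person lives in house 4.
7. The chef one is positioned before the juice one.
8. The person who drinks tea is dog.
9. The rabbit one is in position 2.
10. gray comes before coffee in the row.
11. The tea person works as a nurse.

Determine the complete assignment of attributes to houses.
Solution:

House | Pet | Job | Color | Hobby | Drink
-----------------------------------------
  1   | cat | chef | gray | reading | soda
  2   | rabbit | writer | black | cooking | juice
  3   | dog | nurse | white | painting | tea
  4   | hamster | pilot | brown | gardening | coffee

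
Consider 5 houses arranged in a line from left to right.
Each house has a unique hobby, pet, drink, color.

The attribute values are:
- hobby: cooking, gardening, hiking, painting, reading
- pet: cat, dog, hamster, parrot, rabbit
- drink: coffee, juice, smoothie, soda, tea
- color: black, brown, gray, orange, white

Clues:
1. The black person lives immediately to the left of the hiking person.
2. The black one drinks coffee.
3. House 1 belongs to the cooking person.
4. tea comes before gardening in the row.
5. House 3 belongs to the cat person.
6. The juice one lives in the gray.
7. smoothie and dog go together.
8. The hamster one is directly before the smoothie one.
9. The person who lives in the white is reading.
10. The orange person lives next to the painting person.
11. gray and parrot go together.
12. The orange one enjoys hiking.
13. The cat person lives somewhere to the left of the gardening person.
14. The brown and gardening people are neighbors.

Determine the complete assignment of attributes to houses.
Solution:

House | Hobby | Pet | Drink | Color
-----------------------------------
  1   | cooking | hamster | coffee | black
  2   | hiking | dog | smoothie | orange
  3   | painting | cat | tea | brown
  4   | gardening | parrot | juice | gray
  5   | reading | rabbit | soda | white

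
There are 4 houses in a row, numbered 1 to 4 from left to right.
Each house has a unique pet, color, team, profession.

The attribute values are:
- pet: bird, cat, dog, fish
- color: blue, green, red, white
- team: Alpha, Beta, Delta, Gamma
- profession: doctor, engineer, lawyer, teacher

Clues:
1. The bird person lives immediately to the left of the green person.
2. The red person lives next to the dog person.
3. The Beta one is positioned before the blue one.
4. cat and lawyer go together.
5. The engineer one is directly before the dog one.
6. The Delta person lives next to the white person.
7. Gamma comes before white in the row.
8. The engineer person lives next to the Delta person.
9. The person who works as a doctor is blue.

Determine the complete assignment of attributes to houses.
Solution:

House | Pet | Color | Team | Profession
---------------------------------------
  1   | bird | red | Gamma | engineer
  2   | dog | green | Delta | teacher
  3   | cat | white | Beta | lawyer
  4   | fish | blue | Alpha | doctor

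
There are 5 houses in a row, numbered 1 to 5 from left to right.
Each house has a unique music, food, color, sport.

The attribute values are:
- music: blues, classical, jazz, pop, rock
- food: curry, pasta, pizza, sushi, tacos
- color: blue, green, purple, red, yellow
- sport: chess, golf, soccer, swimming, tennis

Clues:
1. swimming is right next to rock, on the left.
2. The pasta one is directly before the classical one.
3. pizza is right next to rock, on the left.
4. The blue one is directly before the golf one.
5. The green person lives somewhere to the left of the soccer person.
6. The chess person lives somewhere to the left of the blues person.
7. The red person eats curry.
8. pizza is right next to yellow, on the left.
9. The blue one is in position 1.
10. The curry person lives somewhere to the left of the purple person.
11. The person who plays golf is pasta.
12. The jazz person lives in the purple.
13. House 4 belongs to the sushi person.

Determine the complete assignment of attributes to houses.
Solution:

House | Music | Food | Color | Sport
------------------------------------
  1   | pop | pizza | blue | swimming
  2   | rock | pasta | yellow | golf
  3   | classical | curry | red | chess
  4   | blues | sushi | green | tennis
  5   | jazz | tacos | purple | soccer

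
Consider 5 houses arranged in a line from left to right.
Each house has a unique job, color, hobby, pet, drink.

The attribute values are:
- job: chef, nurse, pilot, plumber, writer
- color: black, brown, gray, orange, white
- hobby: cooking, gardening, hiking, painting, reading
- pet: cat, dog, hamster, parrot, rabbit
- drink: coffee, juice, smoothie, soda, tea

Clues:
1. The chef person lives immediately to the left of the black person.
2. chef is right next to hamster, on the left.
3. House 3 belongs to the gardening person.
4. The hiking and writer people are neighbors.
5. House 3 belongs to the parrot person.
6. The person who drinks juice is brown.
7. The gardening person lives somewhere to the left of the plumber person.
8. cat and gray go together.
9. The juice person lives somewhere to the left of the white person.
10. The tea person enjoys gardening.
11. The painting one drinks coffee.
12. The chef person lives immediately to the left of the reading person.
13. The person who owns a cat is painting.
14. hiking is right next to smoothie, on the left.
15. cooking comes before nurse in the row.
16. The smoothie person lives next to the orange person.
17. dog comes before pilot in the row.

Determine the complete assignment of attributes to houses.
Solution:

House | Job | Color | Hobby | Pet | Drink
-----------------------------------------
  1   | chef | brown | hiking | dog | juice
  2   | writer | black | reading | hamster | smoothie
  3   | pilot | orange | gardening | parrot | tea
  4   | plumber | white | cooking | rabbit | soda
  5   | nurse | gray | painting | cat | coffee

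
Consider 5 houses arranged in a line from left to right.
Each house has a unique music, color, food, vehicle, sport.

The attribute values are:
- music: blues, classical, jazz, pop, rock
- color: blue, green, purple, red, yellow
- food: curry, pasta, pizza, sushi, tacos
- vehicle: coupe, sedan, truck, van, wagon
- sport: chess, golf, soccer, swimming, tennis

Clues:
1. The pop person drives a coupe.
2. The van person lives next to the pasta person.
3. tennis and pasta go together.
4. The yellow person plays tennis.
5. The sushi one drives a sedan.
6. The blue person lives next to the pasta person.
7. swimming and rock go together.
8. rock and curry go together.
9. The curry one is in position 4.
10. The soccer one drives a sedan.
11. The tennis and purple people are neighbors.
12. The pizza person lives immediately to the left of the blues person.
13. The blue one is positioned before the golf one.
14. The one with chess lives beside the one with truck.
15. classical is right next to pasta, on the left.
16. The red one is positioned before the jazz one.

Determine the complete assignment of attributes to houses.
Solution:

House | Music | Color | Food | Vehicle | Sport
----------------------------------------------
  1   | classical | blue | pizza | van | chess
  2   | blues | yellow | pasta | truck | tennis
  3   | pop | purple | tacos | coupe | golf
  4   | rock | red | curry | wagon | swimming
  5   | jazz | green | sushi | sedan | soccer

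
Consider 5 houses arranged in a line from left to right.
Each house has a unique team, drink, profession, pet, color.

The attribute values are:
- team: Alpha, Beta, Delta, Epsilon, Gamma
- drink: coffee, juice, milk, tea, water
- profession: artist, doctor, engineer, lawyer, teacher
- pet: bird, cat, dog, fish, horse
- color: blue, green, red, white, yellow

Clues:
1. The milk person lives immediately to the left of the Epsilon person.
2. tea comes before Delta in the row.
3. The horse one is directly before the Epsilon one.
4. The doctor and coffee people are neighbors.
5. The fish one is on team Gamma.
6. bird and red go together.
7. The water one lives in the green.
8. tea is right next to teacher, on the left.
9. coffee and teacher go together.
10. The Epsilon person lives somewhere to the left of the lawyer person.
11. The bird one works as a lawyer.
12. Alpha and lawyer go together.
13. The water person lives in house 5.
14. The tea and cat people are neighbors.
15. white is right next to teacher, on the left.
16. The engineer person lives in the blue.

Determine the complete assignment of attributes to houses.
Solution:

House | Team | Drink | Profession | Pet | Color
-----------------------------------------------
  1   | Beta | milk | engineer | horse | blue
  2   | Epsilon | tea | doctor | dog | white
  3   | Delta | coffee | teacher | cat | yellow
  4   | Alpha | juice | lawyer | bird | red
  5   | Gamma | water | artist | fish | green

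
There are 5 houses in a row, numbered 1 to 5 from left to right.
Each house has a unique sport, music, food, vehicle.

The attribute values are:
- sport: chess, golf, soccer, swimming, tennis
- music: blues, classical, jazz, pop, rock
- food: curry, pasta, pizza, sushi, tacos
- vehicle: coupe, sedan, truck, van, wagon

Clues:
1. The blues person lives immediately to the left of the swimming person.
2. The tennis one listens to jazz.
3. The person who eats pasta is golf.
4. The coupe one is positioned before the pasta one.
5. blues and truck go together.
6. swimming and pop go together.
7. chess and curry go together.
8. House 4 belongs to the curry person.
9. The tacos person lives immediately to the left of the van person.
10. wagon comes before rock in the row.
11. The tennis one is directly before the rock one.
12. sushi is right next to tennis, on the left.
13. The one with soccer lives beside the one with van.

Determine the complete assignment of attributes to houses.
Solution:

House | Sport | Music | Food | Vehicle
--------------------------------------
  1   | soccer | blues | tacos | truck
  2   | swimming | pop | sushi | van
  3   | tennis | jazz | pizza | wagon
  4   | chess | rock | curry | coupe
  5   | golf | classical | pasta | sedan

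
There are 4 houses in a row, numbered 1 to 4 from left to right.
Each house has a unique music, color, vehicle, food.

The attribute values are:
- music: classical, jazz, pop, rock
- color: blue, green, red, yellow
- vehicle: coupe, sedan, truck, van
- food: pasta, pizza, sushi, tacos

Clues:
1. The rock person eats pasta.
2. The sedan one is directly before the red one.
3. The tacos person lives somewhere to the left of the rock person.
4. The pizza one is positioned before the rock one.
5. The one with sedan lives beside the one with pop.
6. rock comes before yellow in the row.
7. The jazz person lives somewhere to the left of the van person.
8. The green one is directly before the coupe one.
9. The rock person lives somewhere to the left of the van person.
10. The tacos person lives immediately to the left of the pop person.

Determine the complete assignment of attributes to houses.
Solution:

House | Music | Color | Vehicle | Food
--------------------------------------
  1   | jazz | green | sedan | tacos
  2   | pop | red | coupe | pizza
  3   | rock | blue | truck | pasta
  4   | classical | yellow | van | sushi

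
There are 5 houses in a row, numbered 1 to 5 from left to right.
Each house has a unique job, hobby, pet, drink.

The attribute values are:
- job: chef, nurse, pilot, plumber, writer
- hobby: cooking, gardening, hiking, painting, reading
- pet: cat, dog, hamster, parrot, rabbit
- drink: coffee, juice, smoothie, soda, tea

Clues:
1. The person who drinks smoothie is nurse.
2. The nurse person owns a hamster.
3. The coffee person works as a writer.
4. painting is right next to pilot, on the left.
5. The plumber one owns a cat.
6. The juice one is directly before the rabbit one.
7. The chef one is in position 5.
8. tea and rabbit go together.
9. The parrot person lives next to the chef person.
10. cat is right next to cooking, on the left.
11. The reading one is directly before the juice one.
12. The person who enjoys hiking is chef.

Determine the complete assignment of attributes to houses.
Solution:

House | Job | Hobby | Pet | Drink
---------------------------------
  1   | nurse | reading | hamster | smoothie
  2   | plumber | painting | cat | juice
  3   | pilot | cooking | rabbit | tea
  4   | writer | gardening | parrot | coffee
  5   | chef | hiking | dog | soda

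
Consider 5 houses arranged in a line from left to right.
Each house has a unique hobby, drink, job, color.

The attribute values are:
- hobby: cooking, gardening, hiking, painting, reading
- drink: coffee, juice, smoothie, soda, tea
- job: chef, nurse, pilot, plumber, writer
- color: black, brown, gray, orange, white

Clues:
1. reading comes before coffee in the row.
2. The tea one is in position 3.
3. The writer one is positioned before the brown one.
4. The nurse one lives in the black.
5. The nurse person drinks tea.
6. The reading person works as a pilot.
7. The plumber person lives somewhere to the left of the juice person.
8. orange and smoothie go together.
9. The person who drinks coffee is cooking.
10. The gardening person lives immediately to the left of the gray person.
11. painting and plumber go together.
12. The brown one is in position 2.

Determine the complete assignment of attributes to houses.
Solution:

House | Hobby | Drink | Job | Color
-----------------------------------
  1   | hiking | smoothie | writer | orange
  2   | painting | soda | plumber | brown
  3   | gardening | tea | nurse | black
  4   | reading | juice | pilot | gray
  5   | cooking | coffee | chef | white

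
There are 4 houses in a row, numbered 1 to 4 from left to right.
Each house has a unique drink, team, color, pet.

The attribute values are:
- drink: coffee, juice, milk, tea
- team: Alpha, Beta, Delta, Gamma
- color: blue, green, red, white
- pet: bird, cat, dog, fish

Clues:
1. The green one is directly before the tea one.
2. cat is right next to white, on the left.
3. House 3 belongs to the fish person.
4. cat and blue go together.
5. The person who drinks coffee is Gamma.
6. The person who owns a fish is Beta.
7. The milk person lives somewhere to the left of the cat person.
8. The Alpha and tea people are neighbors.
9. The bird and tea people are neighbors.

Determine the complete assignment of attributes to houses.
Solution:

House | Drink | Team | Color | Pet
----------------------------------
  1   | milk | Alpha | green | bird
  2   | tea | Delta | blue | cat
  3   | juice | Beta | white | fish
  4   | coffee | Gamma | red | dog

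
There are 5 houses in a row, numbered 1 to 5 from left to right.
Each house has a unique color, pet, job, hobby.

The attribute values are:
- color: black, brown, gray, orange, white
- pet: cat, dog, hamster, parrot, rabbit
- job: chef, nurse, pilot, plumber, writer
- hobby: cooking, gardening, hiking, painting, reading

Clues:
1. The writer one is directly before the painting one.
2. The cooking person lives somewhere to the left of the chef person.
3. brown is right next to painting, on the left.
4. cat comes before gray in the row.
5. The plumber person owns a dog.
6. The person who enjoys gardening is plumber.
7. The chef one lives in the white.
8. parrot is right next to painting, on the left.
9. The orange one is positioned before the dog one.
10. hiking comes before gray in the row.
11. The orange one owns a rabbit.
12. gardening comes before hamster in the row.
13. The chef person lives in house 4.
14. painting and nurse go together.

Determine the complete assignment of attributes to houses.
Solution:

House | Color | Pet | Job | Hobby
---------------------------------
  1   | brown | parrot | writer | cooking
  2   | orange | rabbit | nurse | painting
  3   | black | dog | plumber | gardening
  4   | white | cat | chef | hiking
  5   | gray | hamster | pilot | reading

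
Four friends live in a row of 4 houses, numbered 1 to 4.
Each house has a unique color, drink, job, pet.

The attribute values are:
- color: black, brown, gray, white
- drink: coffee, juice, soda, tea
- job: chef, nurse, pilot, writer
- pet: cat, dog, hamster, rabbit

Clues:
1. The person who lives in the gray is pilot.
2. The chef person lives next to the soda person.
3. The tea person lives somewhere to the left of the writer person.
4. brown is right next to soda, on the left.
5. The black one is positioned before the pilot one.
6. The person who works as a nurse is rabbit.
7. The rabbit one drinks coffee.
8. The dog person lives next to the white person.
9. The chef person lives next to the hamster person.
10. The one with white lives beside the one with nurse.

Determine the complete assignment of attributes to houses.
Solution:

House | Color | Drink | Job | Pet
---------------------------------
  1   | brown | tea | chef | dog
  2   | white | soda | writer | hamster
  3   | black | coffee | nurse | rabbit
  4   | gray | juice | pilot | cat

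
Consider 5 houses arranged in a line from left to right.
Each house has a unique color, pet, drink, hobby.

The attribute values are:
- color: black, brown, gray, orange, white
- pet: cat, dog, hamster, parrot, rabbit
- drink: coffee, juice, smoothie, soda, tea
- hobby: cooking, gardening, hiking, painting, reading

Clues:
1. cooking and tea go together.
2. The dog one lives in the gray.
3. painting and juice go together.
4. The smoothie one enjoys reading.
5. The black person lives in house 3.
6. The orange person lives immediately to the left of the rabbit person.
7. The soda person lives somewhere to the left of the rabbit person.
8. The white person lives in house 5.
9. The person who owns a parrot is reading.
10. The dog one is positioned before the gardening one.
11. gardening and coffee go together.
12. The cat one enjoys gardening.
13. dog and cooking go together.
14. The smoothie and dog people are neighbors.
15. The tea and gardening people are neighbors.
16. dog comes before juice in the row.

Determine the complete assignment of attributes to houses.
Solution:

House | Color | Pet | Drink | Hobby
-----------------------------------
  1   | brown | parrot | smoothie | reading
  2   | gray | dog | tea | cooking
  3   | black | cat | coffee | gardening
  4   | orange | hamster | soda | hiking
  5   | white | rabbit | juice | painting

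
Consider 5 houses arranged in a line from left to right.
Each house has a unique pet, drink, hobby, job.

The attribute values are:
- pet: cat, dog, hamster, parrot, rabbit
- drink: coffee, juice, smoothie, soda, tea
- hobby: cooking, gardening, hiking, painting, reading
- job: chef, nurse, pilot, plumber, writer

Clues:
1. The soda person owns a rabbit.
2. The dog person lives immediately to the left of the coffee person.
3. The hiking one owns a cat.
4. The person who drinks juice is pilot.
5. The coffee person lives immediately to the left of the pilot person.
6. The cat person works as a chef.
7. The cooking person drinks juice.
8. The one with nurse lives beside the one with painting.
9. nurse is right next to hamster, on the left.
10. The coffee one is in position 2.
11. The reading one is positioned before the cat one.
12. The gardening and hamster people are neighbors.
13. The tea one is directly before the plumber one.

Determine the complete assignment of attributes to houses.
Solution:

House | Pet | Drink | Hobby | Job
---------------------------------
  1   | dog | tea | gardening | nurse
  2   | hamster | coffee | painting | plumber
  3   | parrot | juice | cooking | pilot
  4   | rabbit | soda | reading | writer
  5   | cat | smoothie | hiking | chef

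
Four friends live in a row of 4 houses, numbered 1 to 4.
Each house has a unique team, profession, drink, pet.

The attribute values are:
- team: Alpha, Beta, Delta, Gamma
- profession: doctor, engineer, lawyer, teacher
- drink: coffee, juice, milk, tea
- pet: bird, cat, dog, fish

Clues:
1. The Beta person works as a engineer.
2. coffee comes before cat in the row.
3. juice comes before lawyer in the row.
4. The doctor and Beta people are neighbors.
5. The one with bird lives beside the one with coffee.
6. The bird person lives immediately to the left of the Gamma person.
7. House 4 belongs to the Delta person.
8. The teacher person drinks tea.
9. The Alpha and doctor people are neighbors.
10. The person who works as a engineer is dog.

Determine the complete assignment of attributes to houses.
Solution:

House | Team | Profession | Drink | Pet
---------------------------------------
  1   | Alpha | teacher | tea | bird
  2   | Gamma | doctor | coffee | fish
  3   | Beta | engineer | juice | dog
  4   | Delta | lawyer | milk | cat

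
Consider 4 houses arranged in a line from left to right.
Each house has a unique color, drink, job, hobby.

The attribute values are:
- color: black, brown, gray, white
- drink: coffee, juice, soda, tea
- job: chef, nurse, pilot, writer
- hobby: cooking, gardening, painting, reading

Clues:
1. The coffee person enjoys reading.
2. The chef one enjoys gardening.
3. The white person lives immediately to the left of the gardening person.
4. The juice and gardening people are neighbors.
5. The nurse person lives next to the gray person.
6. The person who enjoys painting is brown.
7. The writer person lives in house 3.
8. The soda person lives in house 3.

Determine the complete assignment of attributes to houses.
Solution:

House | Color | Drink | Job | Hobby
-----------------------------------
  1   | white | juice | nurse | cooking
  2   | gray | tea | chef | gardening
  3   | brown | soda | writer | painting
  4   | black | coffee | pilot | reading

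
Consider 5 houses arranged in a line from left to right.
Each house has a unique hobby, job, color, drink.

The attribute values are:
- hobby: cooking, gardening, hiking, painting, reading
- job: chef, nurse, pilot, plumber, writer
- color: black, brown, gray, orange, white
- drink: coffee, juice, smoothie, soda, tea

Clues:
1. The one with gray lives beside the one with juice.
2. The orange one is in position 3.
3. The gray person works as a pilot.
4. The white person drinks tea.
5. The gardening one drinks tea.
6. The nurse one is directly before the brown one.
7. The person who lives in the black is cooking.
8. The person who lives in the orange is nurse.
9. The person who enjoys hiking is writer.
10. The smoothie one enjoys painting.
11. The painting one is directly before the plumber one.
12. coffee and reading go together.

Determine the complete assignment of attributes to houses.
Solution:

House | Hobby | Job | Color | Drink
-----------------------------------
  1   | painting | pilot | gray | smoothie
  2   | cooking | plumber | black | juice
  3   | reading | nurse | orange | coffee
  4   | hiking | writer | brown | soda
  5   | gardening | chef | white | tea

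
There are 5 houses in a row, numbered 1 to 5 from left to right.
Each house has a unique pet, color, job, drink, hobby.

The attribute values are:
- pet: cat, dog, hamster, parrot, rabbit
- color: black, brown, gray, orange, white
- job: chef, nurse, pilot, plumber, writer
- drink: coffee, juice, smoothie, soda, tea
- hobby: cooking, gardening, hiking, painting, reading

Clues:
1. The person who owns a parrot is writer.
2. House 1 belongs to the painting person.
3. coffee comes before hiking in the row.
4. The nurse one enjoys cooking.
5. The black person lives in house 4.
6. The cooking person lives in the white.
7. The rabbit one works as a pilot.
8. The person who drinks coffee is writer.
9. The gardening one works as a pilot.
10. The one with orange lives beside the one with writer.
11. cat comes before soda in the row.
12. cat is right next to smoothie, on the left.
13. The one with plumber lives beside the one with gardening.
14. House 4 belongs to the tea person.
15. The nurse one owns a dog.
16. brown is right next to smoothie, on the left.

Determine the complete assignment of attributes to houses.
Solution:

House | Pet | Color | Job | Drink | Hobby
-----------------------------------------
  1   | cat | brown | plumber | juice | painting
  2   | rabbit | orange | pilot | smoothie | gardening
  3   | parrot | gray | writer | coffee | reading
  4   | hamster | black | chef | tea | hiking
  5   | dog | white | nurse | soda | cooking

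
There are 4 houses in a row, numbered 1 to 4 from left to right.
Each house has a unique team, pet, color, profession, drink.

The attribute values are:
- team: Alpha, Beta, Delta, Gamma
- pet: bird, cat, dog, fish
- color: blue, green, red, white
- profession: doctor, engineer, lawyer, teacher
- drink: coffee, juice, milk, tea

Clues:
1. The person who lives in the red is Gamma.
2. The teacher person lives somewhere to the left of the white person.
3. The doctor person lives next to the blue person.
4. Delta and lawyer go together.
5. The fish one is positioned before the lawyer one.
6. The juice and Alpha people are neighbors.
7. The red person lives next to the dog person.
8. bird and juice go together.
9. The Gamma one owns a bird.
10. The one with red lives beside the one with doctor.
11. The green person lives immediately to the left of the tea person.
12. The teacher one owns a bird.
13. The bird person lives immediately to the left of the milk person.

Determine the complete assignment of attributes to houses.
Solution:

House | Team | Pet | Color | Profession | Drink
-----------------------------------------------
  1   | Gamma | bird | red | teacher | juice
  2   | Alpha | dog | green | doctor | milk
  3   | Beta | fish | blue | engineer | tea
  4   | Delta | cat | white | lawyer | coffee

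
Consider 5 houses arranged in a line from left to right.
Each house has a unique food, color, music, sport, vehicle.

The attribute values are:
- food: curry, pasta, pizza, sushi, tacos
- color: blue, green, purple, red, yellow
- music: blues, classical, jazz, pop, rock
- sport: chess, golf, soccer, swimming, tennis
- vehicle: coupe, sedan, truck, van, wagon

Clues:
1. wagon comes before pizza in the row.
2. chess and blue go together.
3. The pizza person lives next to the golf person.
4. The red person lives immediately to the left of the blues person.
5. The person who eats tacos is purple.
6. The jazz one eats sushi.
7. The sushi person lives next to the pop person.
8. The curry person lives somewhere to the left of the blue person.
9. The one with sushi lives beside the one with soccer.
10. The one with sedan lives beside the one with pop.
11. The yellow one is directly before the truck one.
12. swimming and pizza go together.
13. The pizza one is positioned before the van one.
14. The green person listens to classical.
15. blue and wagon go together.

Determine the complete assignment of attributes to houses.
Solution:

House | Food | Color | Music | Sport | Vehicle
----------------------------------------------
  1   | sushi | yellow | jazz | tennis | sedan
  2   | curry | red | pop | soccer | truck
  3   | pasta | blue | blues | chess | wagon
  4   | pizza | green | classical | swimming | coupe
  5   | tacos | purple | rock | golf | van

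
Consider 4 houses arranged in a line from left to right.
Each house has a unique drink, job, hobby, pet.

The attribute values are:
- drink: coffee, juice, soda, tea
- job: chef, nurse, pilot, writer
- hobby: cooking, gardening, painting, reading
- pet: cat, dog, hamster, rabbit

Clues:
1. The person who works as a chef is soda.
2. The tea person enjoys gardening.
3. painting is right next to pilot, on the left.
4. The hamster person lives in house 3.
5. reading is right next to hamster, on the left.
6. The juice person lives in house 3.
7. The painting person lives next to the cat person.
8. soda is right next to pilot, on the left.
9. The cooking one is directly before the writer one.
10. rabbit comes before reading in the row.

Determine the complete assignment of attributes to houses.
Solution:

House | Drink | Job | Hobby | Pet
---------------------------------
  1   | soda | chef | painting | rabbit
  2   | coffee | pilot | reading | cat
  3   | juice | nurse | cooking | hamster
  4   | tea | writer | gardening | dog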